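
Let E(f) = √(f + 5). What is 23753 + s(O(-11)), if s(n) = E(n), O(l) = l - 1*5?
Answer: 23753 + I*√11 ≈ 23753.0 + 3.3166*I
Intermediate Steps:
O(l) = -5 + l (O(l) = l - 5 = -5 + l)
E(f) = √(5 + f)
s(n) = √(5 + n)
23753 + s(O(-11)) = 23753 + √(5 + (-5 - 11)) = 23753 + √(5 - 16) = 23753 + √(-11) = 23753 + I*√11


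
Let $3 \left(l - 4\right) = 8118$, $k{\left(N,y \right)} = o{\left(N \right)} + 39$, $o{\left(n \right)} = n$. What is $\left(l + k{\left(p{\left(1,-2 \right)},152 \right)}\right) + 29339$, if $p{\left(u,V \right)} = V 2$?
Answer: $32084$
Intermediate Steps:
$p{\left(u,V \right)} = 2 V$
$k{\left(N,y \right)} = 39 + N$ ($k{\left(N,y \right)} = N + 39 = 39 + N$)
$l = 2710$ ($l = 4 + \frac{1}{3} \cdot 8118 = 4 + 2706 = 2710$)
$\left(l + k{\left(p{\left(1,-2 \right)},152 \right)}\right) + 29339 = \left(2710 + \left(39 + 2 \left(-2\right)\right)\right) + 29339 = \left(2710 + \left(39 - 4\right)\right) + 29339 = \left(2710 + 35\right) + 29339 = 2745 + 29339 = 32084$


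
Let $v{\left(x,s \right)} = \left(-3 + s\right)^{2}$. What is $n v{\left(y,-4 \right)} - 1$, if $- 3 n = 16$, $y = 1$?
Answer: $- \frac{787}{3} \approx -262.33$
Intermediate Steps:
$n = - \frac{16}{3}$ ($n = \left(- \frac{1}{3}\right) 16 = - \frac{16}{3} \approx -5.3333$)
$n v{\left(y,-4 \right)} - 1 = - \frac{16 \left(-3 - 4\right)^{2}}{3} - 1 = - \frac{16 \left(-7\right)^{2}}{3} - 1 = \left(- \frac{16}{3}\right) 49 - 1 = - \frac{784}{3} - 1 = - \frac{787}{3}$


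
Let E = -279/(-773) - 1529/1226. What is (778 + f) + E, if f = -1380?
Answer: -571354059/947698 ≈ -602.89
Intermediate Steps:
E = -839863/947698 (E = -279*(-1/773) - 1529*1/1226 = 279/773 - 1529/1226 = -839863/947698 ≈ -0.88621)
(778 + f) + E = (778 - 1380) - 839863/947698 = -602 - 839863/947698 = -571354059/947698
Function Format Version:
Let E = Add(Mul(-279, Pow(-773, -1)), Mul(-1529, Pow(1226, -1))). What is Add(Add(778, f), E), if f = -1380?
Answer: Rational(-571354059, 947698) ≈ -602.89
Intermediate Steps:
E = Rational(-839863, 947698) (E = Add(Mul(-279, Rational(-1, 773)), Mul(-1529, Rational(1, 1226))) = Add(Rational(279, 773), Rational(-1529, 1226)) = Rational(-839863, 947698) ≈ -0.88621)
Add(Add(778, f), E) = Add(Add(778, -1380), Rational(-839863, 947698)) = Add(-602, Rational(-839863, 947698)) = Rational(-571354059, 947698)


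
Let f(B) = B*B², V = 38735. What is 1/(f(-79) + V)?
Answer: -1/454304 ≈ -2.2012e-6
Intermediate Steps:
f(B) = B³
1/(f(-79) + V) = 1/((-79)³ + 38735) = 1/(-493039 + 38735) = 1/(-454304) = -1/454304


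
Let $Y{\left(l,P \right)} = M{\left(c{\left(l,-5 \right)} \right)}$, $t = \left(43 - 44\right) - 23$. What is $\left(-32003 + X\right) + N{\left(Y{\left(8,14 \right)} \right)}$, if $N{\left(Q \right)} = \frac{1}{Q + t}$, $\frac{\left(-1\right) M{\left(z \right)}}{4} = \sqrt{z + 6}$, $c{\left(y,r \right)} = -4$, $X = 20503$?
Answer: $- \frac{782003}{68} + \frac{\sqrt{2}}{136} \approx -11500.0$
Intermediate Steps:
$M{\left(z \right)} = - 4 \sqrt{6 + z}$ ($M{\left(z \right)} = - 4 \sqrt{z + 6} = - 4 \sqrt{6 + z}$)
$t = -24$ ($t = -1 - 23 = -24$)
$Y{\left(l,P \right)} = - 4 \sqrt{2}$ ($Y{\left(l,P \right)} = - 4 \sqrt{6 - 4} = - 4 \sqrt{2}$)
$N{\left(Q \right)} = \frac{1}{-24 + Q}$ ($N{\left(Q \right)} = \frac{1}{Q - 24} = \frac{1}{-24 + Q}$)
$\left(-32003 + X\right) + N{\left(Y{\left(8,14 \right)} \right)} = \left(-32003 + 20503\right) + \frac{1}{-24 - 4 \sqrt{2}} = -11500 + \frac{1}{-24 - 4 \sqrt{2}}$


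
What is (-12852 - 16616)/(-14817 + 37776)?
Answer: -29468/22959 ≈ -1.2835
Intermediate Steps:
(-12852 - 16616)/(-14817 + 37776) = -29468/22959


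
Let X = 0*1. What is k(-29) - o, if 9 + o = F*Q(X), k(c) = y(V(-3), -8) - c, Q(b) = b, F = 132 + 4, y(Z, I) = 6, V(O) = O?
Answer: 44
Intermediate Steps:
X = 0
F = 136
k(c) = 6 - c
o = -9 (o = -9 + 136*0 = -9 + 0 = -9)
k(-29) - o = (6 - 1*(-29)) - 1*(-9) = (6 + 29) + 9 = 35 + 9 = 44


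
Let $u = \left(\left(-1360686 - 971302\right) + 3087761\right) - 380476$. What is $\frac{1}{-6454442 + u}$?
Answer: $- \frac{1}{6079145} \approx -1.645 \cdot 10^{-7}$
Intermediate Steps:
$u = 375297$ ($u = \left(-2331988 + 3087761\right) - 380476 = 755773 - 380476 = 375297$)
$\frac{1}{-6454442 + u} = \frac{1}{-6454442 + 375297} = \frac{1}{-6079145} = - \frac{1}{6079145}$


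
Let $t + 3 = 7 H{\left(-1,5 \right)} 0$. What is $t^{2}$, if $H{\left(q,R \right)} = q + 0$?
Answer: $9$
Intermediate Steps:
$H{\left(q,R \right)} = q$
$t = -3$ ($t = -3 + 7 \left(-1\right) 0 = -3 - 0 = -3 + 0 = -3$)
$t^{2} = \left(-3\right)^{2} = 9$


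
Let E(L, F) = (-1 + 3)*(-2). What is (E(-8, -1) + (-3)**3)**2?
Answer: 961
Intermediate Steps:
E(L, F) = -4 (E(L, F) = 2*(-2) = -4)
(E(-8, -1) + (-3)**3)**2 = (-4 + (-3)**3)**2 = (-4 - 27)**2 = (-31)**2 = 961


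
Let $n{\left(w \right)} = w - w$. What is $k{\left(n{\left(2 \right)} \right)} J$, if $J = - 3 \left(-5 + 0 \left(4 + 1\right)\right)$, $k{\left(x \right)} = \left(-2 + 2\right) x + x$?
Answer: $0$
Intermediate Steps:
$n{\left(w \right)} = 0$
$k{\left(x \right)} = x$ ($k{\left(x \right)} = 0 x + x = 0 + x = x$)
$J = 15$ ($J = - 3 \left(-5 + 0 \cdot 5\right) = - 3 \left(-5 + 0\right) = \left(-3\right) \left(-5\right) = 15$)
$k{\left(n{\left(2 \right)} \right)} J = 0 \cdot 15 = 0$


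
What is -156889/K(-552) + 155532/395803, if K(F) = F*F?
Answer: -14705914339/120602757312 ≈ -0.12194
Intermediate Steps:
K(F) = F²
-156889/K(-552) + 155532/395803 = -156889/((-552)²) + 155532/395803 = -156889/304704 + 155532*(1/395803) = -156889*1/304704 + 155532/395803 = -156889/304704 + 155532/395803 = -14705914339/120602757312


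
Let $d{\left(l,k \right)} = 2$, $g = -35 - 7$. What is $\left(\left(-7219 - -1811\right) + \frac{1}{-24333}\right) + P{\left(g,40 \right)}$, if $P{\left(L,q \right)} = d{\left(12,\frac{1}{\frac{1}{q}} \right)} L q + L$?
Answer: $- \frac{214373731}{24333} \approx -8810.0$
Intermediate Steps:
$g = -42$ ($g = -35 - 7 = -42$)
$P{\left(L,q \right)} = L + 2 L q$ ($P{\left(L,q \right)} = 2 L q + L = L + 2 L q$)
$\left(\left(-7219 - -1811\right) + \frac{1}{-24333}\right) + P{\left(g,40 \right)} = \left(\left(-7219 - -1811\right) + \frac{1}{-24333}\right) - 42 \left(1 + 2 \cdot 40\right) = \left(\left(-7219 + 1811\right) - \frac{1}{24333}\right) - 42 \left(1 + 80\right) = \left(-5408 - \frac{1}{24333}\right) - 3402 = - \frac{131592865}{24333} - 3402 = - \frac{214373731}{24333}$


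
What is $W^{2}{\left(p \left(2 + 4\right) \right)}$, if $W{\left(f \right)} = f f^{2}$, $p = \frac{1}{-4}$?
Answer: $\frac{729}{64} \approx 11.391$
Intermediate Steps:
$p = - \frac{1}{4} \approx -0.25$
$W{\left(f \right)} = f^{3}$
$W^{2}{\left(p \left(2 + 4\right) \right)} = \left(\left(- \frac{2 + 4}{4}\right)^{3}\right)^{2} = \left(\left(\left(- \frac{1}{4}\right) 6\right)^{3}\right)^{2} = \left(\left(- \frac{3}{2}\right)^{3}\right)^{2} = \left(- \frac{27}{8}\right)^{2} = \frac{729}{64}$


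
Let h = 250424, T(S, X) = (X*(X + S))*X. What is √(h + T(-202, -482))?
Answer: 2*I*√39664798 ≈ 12596.0*I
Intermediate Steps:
T(S, X) = X²*(S + X) (T(S, X) = (X*(S + X))*X = X²*(S + X))
√(h + T(-202, -482)) = √(250424 + (-482)²*(-202 - 482)) = √(250424 + 232324*(-684)) = √(250424 - 158909616) = √(-158659192) = 2*I*√39664798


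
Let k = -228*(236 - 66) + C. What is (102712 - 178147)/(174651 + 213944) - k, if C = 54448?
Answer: -1219270759/77719 ≈ -15688.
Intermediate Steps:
k = 15688 (k = -228*(236 - 66) + 54448 = -228*170 + 54448 = -38760 + 54448 = 15688)
(102712 - 178147)/(174651 + 213944) - k = (102712 - 178147)/(174651 + 213944) - 1*15688 = -75435/388595 - 15688 = -75435*1/388595 - 15688 = -15087/77719 - 15688 = -1219270759/77719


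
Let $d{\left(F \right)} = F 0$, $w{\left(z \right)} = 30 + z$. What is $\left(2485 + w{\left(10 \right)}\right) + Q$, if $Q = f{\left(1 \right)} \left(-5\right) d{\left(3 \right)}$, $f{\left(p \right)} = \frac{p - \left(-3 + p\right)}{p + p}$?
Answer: $2525$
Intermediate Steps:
$d{\left(F \right)} = 0$
$f{\left(p \right)} = \frac{3}{2 p}$
$Q = 0$ ($Q = \frac{3}{2 \cdot 1} \left(-5\right) 0 = \frac{3}{2} \cdot 1 \left(-5\right) 0 = \frac{3}{2} \left(-5\right) 0 = \left(- \frac{15}{2}\right) 0 = 0$)
$\left(2485 + w{\left(10 \right)}\right) + Q = \left(2485 + \left(30 + 10\right)\right) + 0 = \left(2485 + 40\right) + 0 = 2525 + 0 = 2525$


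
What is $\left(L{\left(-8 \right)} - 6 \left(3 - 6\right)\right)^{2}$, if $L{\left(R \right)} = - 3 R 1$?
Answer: $1764$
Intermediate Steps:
$L{\left(R \right)} = - 3 R$
$\left(L{\left(-8 \right)} - 6 \left(3 - 6\right)\right)^{2} = \left(\left(-3\right) \left(-8\right) - 6 \left(3 - 6\right)\right)^{2} = \left(24 - -18\right)^{2} = \left(24 + 18\right)^{2} = 42^{2} = 1764$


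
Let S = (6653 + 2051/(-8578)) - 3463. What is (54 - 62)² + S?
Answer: 27910761/8578 ≈ 3253.8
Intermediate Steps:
S = 27361769/8578 (S = (6653 + 2051*(-1/8578)) - 3463 = (6653 - 2051/8578) - 3463 = 57067383/8578 - 3463 = 27361769/8578 ≈ 3189.8)
(54 - 62)² + S = (54 - 62)² + 27361769/8578 = (-8)² + 27361769/8578 = 64 + 27361769/8578 = 27910761/8578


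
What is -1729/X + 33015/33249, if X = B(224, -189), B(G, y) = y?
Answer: 3034636/299241 ≈ 10.141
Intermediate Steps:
X = -189
-1729/X + 33015/33249 = -1729/(-189) + 33015/33249 = -1729*(-1/189) + 33015*(1/33249) = 247/27 + 11005/11083 = 3034636/299241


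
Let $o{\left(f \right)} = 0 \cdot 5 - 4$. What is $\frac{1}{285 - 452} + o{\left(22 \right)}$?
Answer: $- \frac{669}{167} \approx -4.006$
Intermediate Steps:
$o{\left(f \right)} = -4$ ($o{\left(f \right)} = 0 - 4 = -4$)
$\frac{1}{285 - 452} + o{\left(22 \right)} = \frac{1}{285 - 452} - 4 = \frac{1}{-167} - 4 = - \frac{1}{167} - 4 = - \frac{669}{167}$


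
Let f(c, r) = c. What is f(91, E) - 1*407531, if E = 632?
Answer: -407440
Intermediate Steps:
f(91, E) - 1*407531 = 91 - 1*407531 = 91 - 407531 = -407440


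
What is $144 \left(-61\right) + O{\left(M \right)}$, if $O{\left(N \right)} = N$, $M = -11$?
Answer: $-8795$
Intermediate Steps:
$144 \left(-61\right) + O{\left(M \right)} = 144 \left(-61\right) - 11 = -8784 - 11 = -8795$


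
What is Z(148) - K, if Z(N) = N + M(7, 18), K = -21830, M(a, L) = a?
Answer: 21985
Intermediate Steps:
Z(N) = 7 + N (Z(N) = N + 7 = 7 + N)
Z(148) - K = (7 + 148) - 1*(-21830) = 155 + 21830 = 21985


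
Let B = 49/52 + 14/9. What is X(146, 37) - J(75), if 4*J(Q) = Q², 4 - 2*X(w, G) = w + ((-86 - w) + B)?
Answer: -1275299/936 ≈ -1362.5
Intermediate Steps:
B = 1169/468 (B = 49*(1/52) + 14*(⅑) = 49/52 + 14/9 = 1169/468 ≈ 2.4979)
X(w, G) = 40951/936 (X(w, G) = 2 - (w + ((-86 - w) + 1169/468))/2 = 2 - (w + (-39079/468 - w))/2 = 2 - ½*(-39079/468) = 2 + 39079/936 = 40951/936)
J(Q) = Q²/4
X(146, 37) - J(75) = 40951/936 - 75²/4 = 40951/936 - 5625/4 = -1275299/936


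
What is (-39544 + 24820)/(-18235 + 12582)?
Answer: 14724/5653 ≈ 2.6046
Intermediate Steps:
(-39544 + 24820)/(-18235 + 12582) = -14724/(-5653) = -14724*(-1/5653) = 14724/5653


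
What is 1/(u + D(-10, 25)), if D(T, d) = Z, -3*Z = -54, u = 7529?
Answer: 1/7547 ≈ 0.00013250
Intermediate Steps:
Z = 18 (Z = -1/3*(-54) = 18)
D(T, d) = 18
1/(u + D(-10, 25)) = 1/(7529 + 18) = 1/7547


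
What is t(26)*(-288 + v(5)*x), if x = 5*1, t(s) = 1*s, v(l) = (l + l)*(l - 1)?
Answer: -2288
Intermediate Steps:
v(l) = 2*l*(-1 + l) (v(l) = (2*l)*(-1 + l) = 2*l*(-1 + l))
t(s) = s
x = 5
t(26)*(-288 + v(5)*x) = 26*(-288 + (2*5*(-1 + 5))*5) = 26*(-288 + (2*5*4)*5) = 26*(-288 + 40*5) = 26*(-288 + 200) = 26*(-88) = -2288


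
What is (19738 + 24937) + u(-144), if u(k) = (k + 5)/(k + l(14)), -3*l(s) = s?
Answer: 19925467/446 ≈ 44676.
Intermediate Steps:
l(s) = -s/3
u(k) = (5 + k)/(-14/3 + k) (u(k) = (k + 5)/(k - ⅓*14) = (5 + k)/(k - 14/3) = (5 + k)/(-14/3 + k))
(19738 + 24937) + u(-144) = (19738 + 24937) + 3*(5 - 144)/(-14 + 3*(-144)) = 44675 + 3*(-139)/(-14 - 432) = 44675 + 3*(-139)/(-446) = 44675 + 3*(-1/446)*(-139) = 44675 + 417/446 = 19925467/446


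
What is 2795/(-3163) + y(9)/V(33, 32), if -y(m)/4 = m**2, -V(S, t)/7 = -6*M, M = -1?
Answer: 151237/22141 ≈ 6.8306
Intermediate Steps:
V(S, t) = -42 (V(S, t) = -(-42)*(-1) = -7*6 = -42)
y(m) = -4*m**2
2795/(-3163) + y(9)/V(33, 32) = 2795/(-3163) - 4*9**2/(-42) = 2795*(-1/3163) - 4*81*(-1/42) = -2795/3163 - 324*(-1/42) = -2795/3163 + 54/7 = 151237/22141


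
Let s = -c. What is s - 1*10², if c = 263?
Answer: -363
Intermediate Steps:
s = -263 (s = -1*263 = -263)
s - 1*10² = -263 - 1*10² = -263 - 1*100 = -263 - 100 = -363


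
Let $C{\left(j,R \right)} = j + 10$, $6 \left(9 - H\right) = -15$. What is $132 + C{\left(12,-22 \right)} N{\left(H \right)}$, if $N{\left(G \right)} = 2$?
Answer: $176$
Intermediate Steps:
$H = \frac{23}{2}$ ($H = 9 - - \frac{5}{2} = 9 + \frac{5}{2} = \frac{23}{2} \approx 11.5$)
$C{\left(j,R \right)} = 10 + j$
$132 + C{\left(12,-22 \right)} N{\left(H \right)} = 132 + \left(10 + 12\right) 2 = 132 + 22 \cdot 2 = 132 + 44 = 176$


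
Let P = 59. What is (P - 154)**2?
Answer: 9025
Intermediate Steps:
(P - 154)**2 = (59 - 154)**2 = (-95)**2 = 9025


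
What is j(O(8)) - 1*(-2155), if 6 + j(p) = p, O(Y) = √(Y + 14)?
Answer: 2149 + √22 ≈ 2153.7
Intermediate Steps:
O(Y) = √(14 + Y)
j(p) = -6 + p
j(O(8)) - 1*(-2155) = (-6 + √(14 + 8)) - 1*(-2155) = (-6 + √22) + 2155 = 2149 + √22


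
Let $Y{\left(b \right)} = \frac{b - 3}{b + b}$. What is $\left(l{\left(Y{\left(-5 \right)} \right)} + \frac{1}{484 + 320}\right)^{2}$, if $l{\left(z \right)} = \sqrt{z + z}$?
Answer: $\frac{5171333}{3232080} + \frac{\sqrt{10}}{1005} \approx 1.6031$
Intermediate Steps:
$Y{\left(b \right)} = \frac{-3 + b}{2 b}$
$l{\left(z \right)} = \sqrt{2} \sqrt{z}$ ($l{\left(z \right)} = \sqrt{2 z} = \sqrt{2} \sqrt{z}$)
$\left(l{\left(Y{\left(-5 \right)} \right)} + \frac{1}{484 + 320}\right)^{2} = \left(\sqrt{2} \sqrt{\frac{-3 - 5}{2 \left(-5\right)}} + \frac{1}{484 + 320}\right)^{2} = \left(\sqrt{2} \sqrt{\frac{1}{2} \left(- \frac{1}{5}\right) \left(-8\right)} + \frac{1}{804}\right)^{2} = \left(\sqrt{2} \sqrt{\frac{4}{5}} + \frac{1}{804}\right)^{2} = \left(\sqrt{2} \frac{2 \sqrt{5}}{5} + \frac{1}{804}\right)^{2} = \left(\frac{2 \sqrt{10}}{5} + \frac{1}{804}\right)^{2} = \left(\frac{1}{804} + \frac{2 \sqrt{10}}{5}\right)^{2}$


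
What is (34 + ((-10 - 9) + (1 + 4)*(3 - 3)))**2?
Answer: 225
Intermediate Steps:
(34 + ((-10 - 9) + (1 + 4)*(3 - 3)))**2 = (34 + (-19 + 5*0))**2 = (34 + (-19 + 0))**2 = (34 - 19)**2 = 15**2 = 225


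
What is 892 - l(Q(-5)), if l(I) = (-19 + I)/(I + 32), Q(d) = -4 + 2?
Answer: 8927/10 ≈ 892.70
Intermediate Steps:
Q(d) = -2
l(I) = (-19 + I)/(32 + I)
892 - l(Q(-5)) = 892 - (-19 - 2)/(32 - 2) = 892 - (-21)/30 = 892 - 1*(-7/10) = 892 + 7/10 = 8927/10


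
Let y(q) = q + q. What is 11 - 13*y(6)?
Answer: -145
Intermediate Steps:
y(q) = 2*q
11 - 13*y(6) = 11 - 26*6 = 11 - 13*12 = 11 - 156 = -145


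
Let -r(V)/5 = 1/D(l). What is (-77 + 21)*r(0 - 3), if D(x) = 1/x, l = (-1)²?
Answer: 280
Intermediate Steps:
l = 1
r(V) = -5 (r(V) = -5/(1/1) = -5/1 = -5*1 = -5)
(-77 + 21)*r(0 - 3) = (-77 + 21)*(-5) = -56*(-5) = 280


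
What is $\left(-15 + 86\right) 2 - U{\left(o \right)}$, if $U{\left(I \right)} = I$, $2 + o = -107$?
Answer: $251$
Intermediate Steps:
$o = -109$ ($o = -2 - 107 = -109$)
$\left(-15 + 86\right) 2 - U{\left(o \right)} = \left(-15 + 86\right) 2 - -109 = 71 \cdot 2 + 109 = 142 + 109 = 251$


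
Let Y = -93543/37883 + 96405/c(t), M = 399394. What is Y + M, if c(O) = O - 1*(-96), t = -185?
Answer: 1342931182336/3371587 ≈ 3.9831e+5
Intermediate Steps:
c(O) = 96 + O (c(O) = O + 96 = 96 + O)
Y = -3660435942/3371587 (Y = -93543/37883 + 96405/(96 - 185) = -93543*1/37883 + 96405/(-89) = -93543/37883 + 96405*(-1/89) = -93543/37883 - 96405/89 = -3660435942/3371587 ≈ -1085.7)
Y + M = -3660435942/3371587 + 399394 = 1342931182336/3371587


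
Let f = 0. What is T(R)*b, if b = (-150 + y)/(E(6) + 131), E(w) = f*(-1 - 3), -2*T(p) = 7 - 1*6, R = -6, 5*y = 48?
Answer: 351/655 ≈ 0.53588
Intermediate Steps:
y = 48/5 (y = (⅕)*48 = 48/5 ≈ 9.6000)
T(p) = -½ (T(p) = -(7 - 1*6)/2 = -(7 - 6)/2 = -½*1 = -½)
E(w) = 0 (E(w) = 0*(-1 - 3) = 0*(-4) = 0)
b = -702/655 (b = (-150 + 48/5)/(0 + 131) = -702/5/131 = -702/5*1/131 = -702/655 ≈ -1.0718)
T(R)*b = -½*(-702/655) = 351/655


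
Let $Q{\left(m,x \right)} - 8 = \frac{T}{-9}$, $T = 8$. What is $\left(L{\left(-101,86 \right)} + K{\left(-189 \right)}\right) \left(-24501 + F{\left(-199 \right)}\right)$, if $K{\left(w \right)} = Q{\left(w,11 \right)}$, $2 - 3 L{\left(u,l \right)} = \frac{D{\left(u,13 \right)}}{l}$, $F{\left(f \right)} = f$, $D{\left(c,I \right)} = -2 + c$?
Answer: $- \frac{78163150}{387} \approx -2.0197 \cdot 10^{5}$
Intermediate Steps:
$L{\left(u,l \right)} = \frac{2}{3} - \frac{-2 + u}{3 l}$ ($L{\left(u,l \right)} = \frac{2}{3} - \frac{\left(-2 + u\right) \frac{1}{l}}{3} = \frac{2}{3} - \frac{\frac{1}{l} \left(-2 + u\right)}{3} = \frac{2}{3} - \frac{-2 + u}{3 l}$)
$Q{\left(m,x \right)} = \frac{64}{9}$ ($Q{\left(m,x \right)} = 8 + \frac{8}{-9} = 8 + 8 \left(- \frac{1}{9}\right) = 8 - \frac{8}{9} = \frac{64}{9}$)
$K{\left(w \right)} = \frac{64}{9}$
$\left(L{\left(-101,86 \right)} + K{\left(-189 \right)}\right) \left(-24501 + F{\left(-199 \right)}\right) = \left(\frac{2 - -101 + 2 \cdot 86}{3 \cdot 86} + \frac{64}{9}\right) \left(-24501 - 199\right) = \left(\frac{1}{3} \cdot \frac{1}{86} \left(2 + 101 + 172\right) + \frac{64}{9}\right) \left(-24700\right) = \left(\frac{1}{3} \cdot \frac{1}{86} \cdot 275 + \frac{64}{9}\right) \left(-24700\right) = \left(\frac{275}{258} + \frac{64}{9}\right) \left(-24700\right) = \frac{6329}{774} \left(-24700\right) = - \frac{78163150}{387}$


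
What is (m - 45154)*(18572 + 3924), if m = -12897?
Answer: -1305915296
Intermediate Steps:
(m - 45154)*(18572 + 3924) = (-12897 - 45154)*(18572 + 3924) = -58051*22496 = -1305915296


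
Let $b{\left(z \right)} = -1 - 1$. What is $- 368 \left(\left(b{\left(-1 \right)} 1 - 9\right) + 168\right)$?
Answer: $-57776$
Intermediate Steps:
$b{\left(z \right)} = -2$ ($b{\left(z \right)} = -1 - 1 = -2$)
$- 368 \left(\left(b{\left(-1 \right)} 1 - 9\right) + 168\right) = - 368 \left(\left(\left(-2\right) 1 - 9\right) + 168\right) = - 368 \left(\left(-2 - 9\right) + 168\right) = - 368 \left(-11 + 168\right) = \left(-368\right) 157 = -57776$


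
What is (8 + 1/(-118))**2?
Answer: 889249/13924 ≈ 63.865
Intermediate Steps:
(8 + 1/(-118))**2 = (8 - 1/118)**2 = (943/118)**2 = 889249/13924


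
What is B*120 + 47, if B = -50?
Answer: -5953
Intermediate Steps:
B*120 + 47 = -50*120 + 47 = -6000 + 47 = -5953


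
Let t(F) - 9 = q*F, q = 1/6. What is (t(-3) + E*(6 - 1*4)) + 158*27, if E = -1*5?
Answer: 8529/2 ≈ 4264.5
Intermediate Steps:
E = -5
q = ⅙ ≈ 0.16667
t(F) = 9 + F/6
(t(-3) + E*(6 - 1*4)) + 158*27 = ((9 + (⅙)*(-3)) - 5*(6 - 1*4)) + 158*27 = ((9 - ½) - 5*(6 - 4)) + 4266 = (17/2 - 5*2) + 4266 = (17/2 - 10) + 4266 = -3/2 + 4266 = 8529/2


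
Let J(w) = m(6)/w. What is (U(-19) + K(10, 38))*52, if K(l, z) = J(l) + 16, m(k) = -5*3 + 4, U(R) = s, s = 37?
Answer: 13494/5 ≈ 2698.8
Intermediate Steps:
U(R) = 37
m(k) = -11 (m(k) = -15 + 4 = -11)
J(w) = -11/w
K(l, z) = 16 - 11/l (K(l, z) = -11/l + 16 = 16 - 11/l)
(U(-19) + K(10, 38))*52 = (37 + (16 - 11/10))*52 = (37 + 149/10)*52 = (519/10)*52 = 13494/5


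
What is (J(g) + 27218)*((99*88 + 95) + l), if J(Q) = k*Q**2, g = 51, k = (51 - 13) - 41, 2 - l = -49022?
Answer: 1122788865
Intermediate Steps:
l = 49024 (l = 2 - 1*(-49022) = 2 + 49022 = 49024)
k = -3 (k = 38 - 41 = -3)
J(Q) = -3*Q**2
(J(g) + 27218)*((99*88 + 95) + l) = (-3*51**2 + 27218)*((99*88 + 95) + 49024) = (-3*2601 + 27218)*((8712 + 95) + 49024) = (-7803 + 27218)*(8807 + 49024) = 19415*57831 = 1122788865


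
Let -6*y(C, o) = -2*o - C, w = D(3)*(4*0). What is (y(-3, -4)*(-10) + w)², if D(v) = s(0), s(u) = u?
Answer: 3025/9 ≈ 336.11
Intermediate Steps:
D(v) = 0
w = 0 (w = 0*(4*0) = 0*0 = 0)
y(C, o) = o/3 + C/6 (y(C, o) = -(-2*o - C)/6 = -(-C - 2*o)/6 = o/3 + C/6)
(y(-3, -4)*(-10) + w)² = (((⅓)*(-4) + (⅙)*(-3))*(-10) + 0)² = ((-4/3 - ½)*(-10) + 0)² = (-11/6*(-10) + 0)² = (55/3 + 0)² = (55/3)² = 3025/9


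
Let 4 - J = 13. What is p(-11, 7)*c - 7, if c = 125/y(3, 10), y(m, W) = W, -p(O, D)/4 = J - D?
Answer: 793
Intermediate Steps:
J = -9 (J = 4 - 1*13 = 4 - 13 = -9)
p(O, D) = 36 + 4*D (p(O, D) = -4*(-9 - D) = 36 + 4*D)
c = 25/2 (c = 125/10 = 125*(⅒) = 25/2 ≈ 12.500)
p(-11, 7)*c - 7 = (36 + 4*7)*(25/2) - 7 = (36 + 28)*(25/2) - 7 = 64*(25/2) - 7 = 800 - 7 = 793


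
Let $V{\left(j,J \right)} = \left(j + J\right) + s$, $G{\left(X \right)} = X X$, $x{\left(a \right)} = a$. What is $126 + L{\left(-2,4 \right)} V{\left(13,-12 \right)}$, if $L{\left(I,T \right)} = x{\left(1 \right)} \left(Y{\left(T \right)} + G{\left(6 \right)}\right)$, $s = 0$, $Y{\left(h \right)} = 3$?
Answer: $165$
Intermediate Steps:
$G{\left(X \right)} = X^{2}$
$V{\left(j,J \right)} = J + j$ ($V{\left(j,J \right)} = \left(j + J\right) + 0 = \left(J + j\right) + 0 = J + j$)
$L{\left(I,T \right)} = 39$ ($L{\left(I,T \right)} = 1 \left(3 + 6^{2}\right) = 1 \left(3 + 36\right) = 1 \cdot 39 = 39$)
$126 + L{\left(-2,4 \right)} V{\left(13,-12 \right)} = 126 + 39 \left(-12 + 13\right) = 126 + 39 \cdot 1 = 126 + 39 = 165$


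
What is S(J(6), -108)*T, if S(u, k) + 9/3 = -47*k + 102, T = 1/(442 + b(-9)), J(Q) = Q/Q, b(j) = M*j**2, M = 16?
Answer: 5175/1738 ≈ 2.9776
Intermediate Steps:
b(j) = 16*j**2
J(Q) = 1
T = 1/1738 (T = 1/(442 + 16*(-9)**2) = 1/(442 + 16*81) = 1/(442 + 1296) = 1/1738 ≈ 0.00057537)
S(u, k) = 99 - 47*k (S(u, k) = -3 + (-47*k + 102) = -3 + (102 - 47*k) = 99 - 47*k)
S(J(6), -108)*T = (99 - 47*(-108))*(1/1738) = (99 + 5076)*(1/1738) = 5175*(1/1738) = 5175/1738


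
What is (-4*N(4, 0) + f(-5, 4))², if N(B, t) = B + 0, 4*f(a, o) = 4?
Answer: 225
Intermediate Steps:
f(a, o) = 1 (f(a, o) = (¼)*4 = 1)
N(B, t) = B
(-4*N(4, 0) + f(-5, 4))² = (-4*4 + 1)² = (-16 + 1)² = (-15)² = 225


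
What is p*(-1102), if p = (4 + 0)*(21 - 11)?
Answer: -44080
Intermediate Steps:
p = 40 (p = 4*10 = 40)
p*(-1102) = 40*(-1102) = -44080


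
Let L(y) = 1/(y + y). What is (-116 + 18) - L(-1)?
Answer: -195/2 ≈ -97.500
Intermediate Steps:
L(y) = 1/(2*y)
(-116 + 18) - L(-1) = (-116 + 18) - 1/(2*(-1)) = -98 - (-1)/2 = -98 - 1*(-½) = -98 + ½ = -195/2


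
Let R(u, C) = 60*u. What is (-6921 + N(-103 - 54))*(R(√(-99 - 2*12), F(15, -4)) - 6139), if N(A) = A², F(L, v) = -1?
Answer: -108832192 + 1063680*I*√123 ≈ -1.0883e+8 + 1.1797e+7*I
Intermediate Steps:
(-6921 + N(-103 - 54))*(R(√(-99 - 2*12), F(15, -4)) - 6139) = (-6921 + (-103 - 54)²)*(60*√(-99 - 2*12) - 6139) = (-6921 + (-157)²)*(60*√(-99 - 24) - 6139) = (-6921 + 24649)*(60*√(-123) - 6139) = 17728*(60*(I*√123) - 6139) = 17728*(60*I*√123 - 6139) = 17728*(-6139 + 60*I*√123) = -108832192 + 1063680*I*√123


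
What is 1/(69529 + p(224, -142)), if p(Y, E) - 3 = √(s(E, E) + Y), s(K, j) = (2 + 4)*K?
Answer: 17383/1208674913 - I*√157/2417349826 ≈ 1.4382e-5 - 5.1833e-9*I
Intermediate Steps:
s(K, j) = 6*K
p(Y, E) = 3 + √(Y + 6*E) (p(Y, E) = 3 + √(6*E + Y) = 3 + √(Y + 6*E))
1/(69529 + p(224, -142)) = 1/(69529 + (3 + √(224 + 6*(-142)))) = 1/(69529 + (3 + √(224 - 852))) = 1/(69529 + (3 + √(-628))) = 1/(69529 + (3 + 2*I*√157)) = 1/(69532 + 2*I*√157)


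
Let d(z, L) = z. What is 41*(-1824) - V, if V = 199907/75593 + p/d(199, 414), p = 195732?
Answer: -1139811986057/15043007 ≈ -75770.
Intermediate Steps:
V = 14835750569/15043007 (V = 199907/75593 + 195732/199 = 14835750569/15043007 ≈ 986.22)
41*(-1824) - V = 41*(-1824) - 1*14835750569/15043007 = -74784 - 14835750569/15043007 = -1139811986057/15043007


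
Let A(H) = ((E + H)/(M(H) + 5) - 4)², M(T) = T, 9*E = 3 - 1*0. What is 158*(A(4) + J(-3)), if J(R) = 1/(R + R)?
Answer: 1406753/729 ≈ 1929.7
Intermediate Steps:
E = ⅓ (E = (3 - 1*0)/9 = (3 + 0)/9 = (⅑)*3 = ⅓ ≈ 0.33333)
J(R) = 1/(2*R)
A(H) = (-4 + (⅓ + H)/(5 + H))² (A(H) = ((⅓ + H)/(H + 5) - 4)² = ((⅓ + H)/(5 + H) - 4)² = (-4 + (⅓ + H)/(5 + H))²)
158*(A(4) + J(-3)) = 158*((59 + 9*4)²/(9*(5 + 4)²) + (½)/(-3)) = 158*((⅑)*(59 + 36)²/9² + (½)*(-⅓)) = 158*((⅑)*(1/81)*95² - ⅙) = 158*((⅑)*(1/81)*9025 - ⅙) = 158*(9025/729 - ⅙) = 158*(17807/1458) = 1406753/729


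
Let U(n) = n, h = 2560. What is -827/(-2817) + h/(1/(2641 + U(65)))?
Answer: 19514373947/2817 ≈ 6.9274e+6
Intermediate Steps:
-827/(-2817) + h/(1/(2641 + U(65))) = -827/(-2817) + 2560/(1/(2641 + 65)) = -827*(-1/2817) + 2560/(1/2706) = 827/2817 + 2560/(1/2706) = 827/2817 + 2560*2706 = 827/2817 + 6927360 = 19514373947/2817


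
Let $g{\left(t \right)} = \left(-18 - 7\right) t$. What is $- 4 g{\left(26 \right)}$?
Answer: $2600$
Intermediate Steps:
$g{\left(t \right)} = - 25 t$
$- 4 g{\left(26 \right)} = - 4 \left(\left(-25\right) 26\right) = \left(-4\right) \left(-650\right) = 2600$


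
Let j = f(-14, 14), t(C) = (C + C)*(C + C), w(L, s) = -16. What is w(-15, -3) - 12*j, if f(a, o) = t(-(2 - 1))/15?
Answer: -96/5 ≈ -19.200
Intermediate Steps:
t(C) = 4*C² (t(C) = (2*C)*(2*C) = 4*C²)
f(a, o) = 4/15 (f(a, o) = (4*(-(2 - 1))²)/15 = (4*(-1*1)²)*(1/15) = (4*(-1)²)*(1/15) = (4*1)*(1/15) = 4*(1/15) = 4/15)
j = 4/15 ≈ 0.26667
w(-15, -3) - 12*j = -16 - 12*4/15 = -16 - 16/5 = -96/5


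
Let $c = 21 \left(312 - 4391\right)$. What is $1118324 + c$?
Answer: $1032665$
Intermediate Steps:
$c = -85659$ ($c = 21 \left(-4079\right) = -85659$)
$1118324 + c = 1118324 - 85659 = 1032665$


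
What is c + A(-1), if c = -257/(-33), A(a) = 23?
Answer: 1016/33 ≈ 30.788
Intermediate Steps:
c = 257/33 (c = -257*(-1/33) = 257/33 ≈ 7.7879)
c + A(-1) = 257/33 + 23 = 1016/33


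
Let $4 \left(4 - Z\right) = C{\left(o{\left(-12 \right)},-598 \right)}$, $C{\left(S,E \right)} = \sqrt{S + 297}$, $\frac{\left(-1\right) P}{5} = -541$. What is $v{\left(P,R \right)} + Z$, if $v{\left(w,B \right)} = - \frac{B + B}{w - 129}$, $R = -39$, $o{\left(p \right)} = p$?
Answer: $\frac{5191}{1288} - \frac{\sqrt{285}}{4} \approx -0.19021$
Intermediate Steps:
$P = 2705$ ($P = \left(-5\right) \left(-541\right) = 2705$)
$C{\left(S,E \right)} = \sqrt{297 + S}$
$Z = 4 - \frac{\sqrt{285}}{4}$ ($Z = 4 - \frac{\sqrt{297 - 12}}{4} = 4 - \frac{\sqrt{285}}{4} \approx -0.22049$)
$v{\left(w,B \right)} = - \frac{2 B}{-129 + w}$
$v{\left(P,R \right)} + Z = \left(-2\right) \left(-39\right) \frac{1}{-129 + 2705} + \left(4 - \frac{\sqrt{285}}{4}\right) = \left(-2\right) \left(-39\right) \frac{1}{2576} + \left(4 - \frac{\sqrt{285}}{4}\right) = \frac{39}{1288} + \left(4 - \frac{\sqrt{285}}{4}\right) = \frac{5191}{1288} - \frac{\sqrt{285}}{4}$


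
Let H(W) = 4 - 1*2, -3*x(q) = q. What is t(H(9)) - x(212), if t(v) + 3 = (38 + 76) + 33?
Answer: 644/3 ≈ 214.67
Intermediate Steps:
x(q) = -q/3
H(W) = 2 (H(W) = 4 - 2 = 2)
t(v) = 144 (t(v) = -3 + ((38 + 76) + 33) = -3 + (114 + 33) = -3 + 147 = 144)
t(H(9)) - x(212) = 144 - (-1)*212/3 = 144 - 1*(-212/3) = 144 + 212/3 = 644/3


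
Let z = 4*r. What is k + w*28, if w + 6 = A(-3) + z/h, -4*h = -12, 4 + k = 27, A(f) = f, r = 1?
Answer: -575/3 ≈ -191.67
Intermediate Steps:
k = 23 (k = -4 + 27 = 23)
z = 4 (z = 4*1 = 4)
h = 3 (h = -¼*(-12) = 3)
w = -23/3 (w = -6 + (-3 + 4/3) = -6 - 5/3 = -23/3 ≈ -7.6667)
k + w*28 = 23 - 23/3*28 = 23 - 644/3 = -575/3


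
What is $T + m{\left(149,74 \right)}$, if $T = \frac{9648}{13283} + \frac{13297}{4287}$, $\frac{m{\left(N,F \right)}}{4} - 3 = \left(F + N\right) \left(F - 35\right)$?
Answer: $\frac{1981876875827}{56944221} \approx 34804.0$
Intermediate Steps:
$m{\left(N,F \right)} = 12 + 4 \left(-35 + F\right) \left(F + N\right)$ ($m{\left(N,F \right)} = 12 + 4 \left(F + N\right) \left(F - 35\right) = 12 + 4 \left(F + N\right) \left(-35 + F\right) = 12 + 4 \left(-35 + F\right) \left(F + N\right)$)
$T = \frac{217985027}{56944221}$ ($T = 9648 \cdot \frac{1}{13283} + 13297 \cdot \frac{1}{4287} = \frac{9648}{13283} + \frac{13297}{4287} = \frac{217985027}{56944221} \approx 3.828$)
$T + m{\left(149,74 \right)} = \frac{217985027}{56944221} + \left(12 - 10360 - 20860 + 4 \cdot 74^{2} + 4 \cdot 74 \cdot 149\right) = \frac{217985027}{56944221} + \left(12 - 10360 - 20860 + 4 \cdot 5476 + 44104\right) = \frac{217985027}{56944221} + \left(12 - 10360 - 20860 + 21904 + 44104\right) = \frac{217985027}{56944221} + 34800 = \frac{1981876875827}{56944221}$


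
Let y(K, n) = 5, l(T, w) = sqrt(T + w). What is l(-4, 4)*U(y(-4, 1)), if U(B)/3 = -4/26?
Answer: 0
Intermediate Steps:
U(B) = -6/13 (U(B) = 3*(-4/26) = 3*(-4*1/26) = 3*(-2/13) = -6/13)
l(-4, 4)*U(y(-4, 1)) = sqrt(-4 + 4)*(-6/13) = sqrt(0)*(-6/13) = 0*(-6/13) = 0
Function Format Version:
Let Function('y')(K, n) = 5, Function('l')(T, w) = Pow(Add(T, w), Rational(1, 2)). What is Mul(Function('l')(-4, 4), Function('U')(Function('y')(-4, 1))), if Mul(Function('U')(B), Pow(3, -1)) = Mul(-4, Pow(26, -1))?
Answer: 0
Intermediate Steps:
Function('U')(B) = Rational(-6, 13) (Function('U')(B) = Mul(3, Mul(-4, Pow(26, -1))) = Mul(3, Mul(-4, Rational(1, 26))) = Mul(3, Rational(-2, 13)) = Rational(-6, 13))
Mul(Function('l')(-4, 4), Function('U')(Function('y')(-4, 1))) = Mul(Pow(Add(-4, 4), Rational(1, 2)), Rational(-6, 13)) = Mul(Pow(0, Rational(1, 2)), Rational(-6, 13)) = Mul(0, Rational(-6, 13)) = 0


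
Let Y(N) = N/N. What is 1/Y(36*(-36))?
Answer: 1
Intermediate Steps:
Y(N) = 1
1/Y(36*(-36)) = 1/1 = 1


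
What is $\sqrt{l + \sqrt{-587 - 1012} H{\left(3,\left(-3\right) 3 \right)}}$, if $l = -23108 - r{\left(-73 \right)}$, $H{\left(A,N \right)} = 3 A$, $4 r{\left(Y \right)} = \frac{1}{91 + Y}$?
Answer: $\frac{\sqrt{-3327554 + 1296 i \sqrt{1599}}}{12} \approx 1.1837 + 152.02 i$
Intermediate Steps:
$r{\left(Y \right)} = \frac{1}{4 \left(91 + Y\right)}$
$l = - \frac{1663777}{72}$ ($l = -23108 - \frac{1}{4 \left(91 - 73\right)} = -23108 - \frac{1}{4 \cdot 18} = -23108 - \frac{1}{4} \cdot \frac{1}{18} = -23108 - \frac{1}{72} = - \frac{1663777}{72} \approx -23108.0$)
$\sqrt{l + \sqrt{-587 - 1012} H{\left(3,\left(-3\right) 3 \right)}} = \sqrt{- \frac{1663777}{72} + \sqrt{-587 - 1012} \cdot 3 \cdot 3} = \sqrt{- \frac{1663777}{72} + \sqrt{-1599} \cdot 9} = \sqrt{- \frac{1663777}{72} + i \sqrt{1599} \cdot 9} = \sqrt{- \frac{1663777}{72} + 9 i \sqrt{1599}}$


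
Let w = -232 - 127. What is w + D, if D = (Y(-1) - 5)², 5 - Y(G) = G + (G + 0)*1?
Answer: -355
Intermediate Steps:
Y(G) = 5 - 2*G (Y(G) = 5 - (G + (G + 0)*1) = 5 - (G + G*1) = 5 - (G + G) = 5 - 2*G)
w = -359
D = 4 (D = ((5 - 2*(-1)) - 5)² = ((5 + 2) - 5)² = (7 - 5)² = 2² = 4)
w + D = -359 + 4 = -355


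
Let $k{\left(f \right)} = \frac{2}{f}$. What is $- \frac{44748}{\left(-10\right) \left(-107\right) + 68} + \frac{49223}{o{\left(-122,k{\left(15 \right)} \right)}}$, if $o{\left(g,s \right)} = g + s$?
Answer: $- \frac{461017977}{1040132} \approx -443.23$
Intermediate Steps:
$- \frac{44748}{\left(-10\right) \left(-107\right) + 68} + \frac{49223}{o{\left(-122,k{\left(15 \right)} \right)}} = - \frac{44748}{\left(-10\right) \left(-107\right) + 68} + \frac{49223}{-122 + \frac{2}{15}} = - \frac{44748}{1070 + 68} + \frac{49223}{-122 + 2 \cdot \frac{1}{15}} = - \frac{44748}{1138} + \frac{49223}{-122 + \frac{2}{15}} = \left(-44748\right) \frac{1}{1138} + \frac{49223}{- \frac{1828}{15}} = - \frac{22374}{569} + 49223 \left(- \frac{15}{1828}\right) = - \frac{22374}{569} - \frac{738345}{1828} = - \frac{461017977}{1040132}$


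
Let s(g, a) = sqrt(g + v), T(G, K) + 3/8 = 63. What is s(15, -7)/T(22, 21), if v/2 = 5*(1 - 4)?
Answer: 8*I*sqrt(15)/501 ≈ 0.061844*I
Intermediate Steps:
T(G, K) = 501/8 (T(G, K) = -3/8 + 63 = 501/8)
v = -30 (v = 2*(5*(1 - 4)) = 2*(5*(-3)) = 2*(-15) = -30)
s(g, a) = sqrt(-30 + g) (s(g, a) = sqrt(g - 30) = sqrt(-30 + g))
s(15, -7)/T(22, 21) = sqrt(-30 + 15)/(501/8) = 8*sqrt(-15)/501 = 8*(I*sqrt(15))/501 = 8*I*sqrt(15)/501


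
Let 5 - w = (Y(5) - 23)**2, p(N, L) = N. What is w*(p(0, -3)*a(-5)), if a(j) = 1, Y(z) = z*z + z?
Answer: 0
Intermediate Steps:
Y(z) = z + z**2 (Y(z) = z**2 + z = z + z**2)
w = -44 (w = 5 - (5*(1 + 5) - 23)**2 = 5 - (5*6 - 23)**2 = 5 - (30 - 23)**2 = 5 - 1*7**2 = 5 - 1*49 = 5 - 49 = -44)
w*(p(0, -3)*a(-5)) = -0 = -44*0 = 0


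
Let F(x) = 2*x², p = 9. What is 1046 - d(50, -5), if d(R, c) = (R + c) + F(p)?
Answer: 839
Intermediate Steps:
d(R, c) = 162 + R + c (d(R, c) = (R + c) + 2*9² = (R + c) + 2*81 = (R + c) + 162 = 162 + R + c)
1046 - d(50, -5) = 1046 - (162 + 50 - 5) = 1046 - 1*207 = 1046 - 207 = 839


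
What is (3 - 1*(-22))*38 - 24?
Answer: 926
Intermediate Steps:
(3 - 1*(-22))*38 - 24 = (3 + 22)*38 - 24 = 25*38 - 24 = 950 - 24 = 926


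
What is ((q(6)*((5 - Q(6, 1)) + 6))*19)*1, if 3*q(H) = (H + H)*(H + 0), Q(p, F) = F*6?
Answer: 2280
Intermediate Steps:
Q(p, F) = 6*F
q(H) = 2*H²/3 (q(H) = ((H + H)*(H + 0))/3 = ((2*H)*H)/3 = (2*H²)/3 = 2*H²/3)
((q(6)*((5 - Q(6, 1)) + 6))*19)*1 = ((((⅔)*6²)*((5 - 6) + 6))*19)*1 = ((((⅔)*36)*((5 - 1*6) + 6))*19)*1 = ((24*((5 - 6) + 6))*19)*1 = ((24*(-1 + 6))*19)*1 = ((24*5)*19)*1 = (120*19)*1 = 2280*1 = 2280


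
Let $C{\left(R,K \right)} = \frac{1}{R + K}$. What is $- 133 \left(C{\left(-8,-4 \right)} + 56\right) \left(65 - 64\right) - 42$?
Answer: $- \frac{89747}{12} \approx -7478.9$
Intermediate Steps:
$C{\left(R,K \right)} = \frac{1}{K + R}$
$- 133 \left(C{\left(-8,-4 \right)} + 56\right) \left(65 - 64\right) - 42 = - 133 \left(\frac{1}{-4 - 8} + 56\right) \left(65 - 64\right) - 42 = - 133 \left(\frac{1}{-12} + 56\right) 1 - 42 = - 133 \left(- \frac{1}{12} + 56\right) 1 - 42 = - 133 \cdot \frac{671}{12} \cdot 1 - 42 = \left(-133\right) \frac{671}{12} - 42 = - \frac{89243}{12} - 42 = - \frac{89747}{12}$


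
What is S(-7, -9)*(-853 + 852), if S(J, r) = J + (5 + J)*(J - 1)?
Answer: -9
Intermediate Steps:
S(J, r) = J + (-1 + J)*(5 + J) (S(J, r) = J + (5 + J)*(-1 + J) = J + (-1 + J)*(5 + J))
S(-7, -9)*(-853 + 852) = (-5 + (-7)**2 + 5*(-7))*(-853 + 852) = (-5 + 49 - 35)*(-1) = 9*(-1) = -9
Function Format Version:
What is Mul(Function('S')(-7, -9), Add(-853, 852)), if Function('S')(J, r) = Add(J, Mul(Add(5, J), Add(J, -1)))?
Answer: -9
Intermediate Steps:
Function('S')(J, r) = Add(J, Mul(Add(-1, J), Add(5, J))) (Function('S')(J, r) = Add(J, Mul(Add(5, J), Add(-1, J))) = Add(J, Mul(Add(-1, J), Add(5, J))))
Mul(Function('S')(-7, -9), Add(-853, 852)) = Mul(Add(-5, Pow(-7, 2), Mul(5, -7)), Add(-853, 852)) = Mul(Add(-5, 49, -35), -1) = Mul(9, -1) = -9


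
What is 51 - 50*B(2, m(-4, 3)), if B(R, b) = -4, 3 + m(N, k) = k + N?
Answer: 251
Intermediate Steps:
m(N, k) = -3 + N + k (m(N, k) = -3 + (k + N) = -3 + (N + k) = -3 + N + k)
51 - 50*B(2, m(-4, 3)) = 51 - 50*(-4) = 51 + 200 = 251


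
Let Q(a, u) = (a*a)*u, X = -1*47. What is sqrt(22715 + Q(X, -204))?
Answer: I*sqrt(427921) ≈ 654.16*I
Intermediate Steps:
X = -47
Q(a, u) = u*a**2 (Q(a, u) = a**2*u = u*a**2)
sqrt(22715 + Q(X, -204)) = sqrt(22715 - 204*(-47)**2) = sqrt(22715 - 204*2209) = sqrt(22715 - 450636) = sqrt(-427921) = I*sqrt(427921)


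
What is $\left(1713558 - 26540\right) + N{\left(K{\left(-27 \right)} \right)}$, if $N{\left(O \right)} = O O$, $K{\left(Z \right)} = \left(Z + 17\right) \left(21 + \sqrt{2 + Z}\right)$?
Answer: $1728618 + 21000 i \approx 1.7286 \cdot 10^{6} + 21000.0 i$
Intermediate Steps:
$K{\left(Z \right)} = \left(17 + Z\right) \left(21 + \sqrt{2 + Z}\right)$
$N{\left(O \right)} = O^{2}$
$\left(1713558 - 26540\right) + N{\left(K{\left(-27 \right)} \right)} = \left(1713558 - 26540\right) + \left(357 + 17 \sqrt{2 - 27} + 21 \left(-27\right) - 27 \sqrt{2 - 27}\right)^{2} = 1687018 + \left(357 + 17 \sqrt{-25} - 567 - 27 \sqrt{-25}\right)^{2} = 1687018 + \left(357 + 17 \cdot 5 i - 567 - 27 \cdot 5 i\right)^{2} = 1687018 + \left(357 + 85 i - 567 - 135 i\right)^{2} = 1687018 + \left(-210 - 50 i\right)^{2}$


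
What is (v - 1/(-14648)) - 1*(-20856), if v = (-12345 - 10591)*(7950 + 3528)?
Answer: -3855918309695/14648 ≈ -2.6324e+8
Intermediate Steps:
v = -263259408 (v = -22936*11478 = -263259408)
(v - 1/(-14648)) - 1*(-20856) = (-263259408 - 1/(-14648)) - 1*(-20856) = (-263259408 - 1*(-1/14648)) + 20856 = (-263259408 + 1/14648) + 20856 = -3856223808383/14648 + 20856 = -3855918309695/14648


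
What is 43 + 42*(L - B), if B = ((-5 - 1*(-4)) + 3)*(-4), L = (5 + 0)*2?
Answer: 799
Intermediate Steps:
L = 10 (L = 5*2 = 10)
B = -8 (B = ((-5 + 4) + 3)*(-4) = (-1 + 3)*(-4) = 2*(-4) = -8)
43 + 42*(L - B) = 43 + 42*(10 - 1*(-8)) = 43 + 42*(10 + 8) = 43 + 42*18 = 43 + 756 = 799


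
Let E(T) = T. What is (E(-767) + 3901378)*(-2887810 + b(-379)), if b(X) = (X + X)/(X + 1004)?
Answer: -7040142614106888/625 ≈ -1.1264e+13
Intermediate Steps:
b(X) = 2*X/(1004 + X) (b(X) = (2*X)/(1004 + X) = 2*X/(1004 + X))
(E(-767) + 3901378)*(-2887810 + b(-379)) = (-767 + 3901378)*(-2887810 + 2*(-379)/(1004 - 379)) = 3900611*(-2887810 + 2*(-379)/625) = 3900611*(-2887810 + 2*(-379)*(1/625)) = 3900611*(-2887810 - 758/625) = 3900611*(-1804882008/625) = -7040142614106888/625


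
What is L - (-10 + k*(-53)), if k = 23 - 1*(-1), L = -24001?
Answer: -22719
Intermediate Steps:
k = 24 (k = 23 + 1 = 24)
L - (-10 + k*(-53)) = -24001 - (-10 + 24*(-53)) = -24001 - (-10 - 1272) = -24001 - 1*(-1282) = -24001 + 1282 = -22719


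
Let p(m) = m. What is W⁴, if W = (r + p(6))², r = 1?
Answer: 5764801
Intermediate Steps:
W = 49 (W = (1 + 6)² = 7² = 49)
W⁴ = 49⁴ = 5764801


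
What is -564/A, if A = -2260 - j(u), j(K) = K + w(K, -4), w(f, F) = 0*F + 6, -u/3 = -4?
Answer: 282/1139 ≈ 0.24759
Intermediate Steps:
u = 12 (u = -3*(-4) = 12)
w(f, F) = 6 (w(f, F) = 0 + 6 = 6)
j(K) = 6 + K (j(K) = K + 6 = 6 + K)
A = -2278 (A = -2260 - (6 + 12) = -2260 - 1*18 = -2260 - 18 = -2278)
-564/A = -564/(-2278) = -564*(-1/2278) = 282/1139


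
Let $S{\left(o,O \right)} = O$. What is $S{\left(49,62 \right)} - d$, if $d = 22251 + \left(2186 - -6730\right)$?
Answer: $-31105$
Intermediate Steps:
$d = 31167$ ($d = 22251 + \left(2186 + 6730\right) = 22251 + 8916 = 31167$)
$S{\left(49,62 \right)} - d = 62 - 31167 = -31105$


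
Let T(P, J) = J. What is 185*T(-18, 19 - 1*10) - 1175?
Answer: 490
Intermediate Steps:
185*T(-18, 19 - 1*10) - 1175 = 185*(19 - 1*10) - 1175 = 185*(19 - 10) - 1175 = 185*9 - 1175 = 1665 - 1175 = 490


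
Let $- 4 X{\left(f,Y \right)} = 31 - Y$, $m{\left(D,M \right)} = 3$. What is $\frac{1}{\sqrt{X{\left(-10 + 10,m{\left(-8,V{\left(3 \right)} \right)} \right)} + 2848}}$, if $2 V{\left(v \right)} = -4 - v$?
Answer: $\frac{\sqrt{2841}}{2841} \approx 0.018761$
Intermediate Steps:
$V{\left(v \right)} = -2 - \frac{v}{2}$ ($V{\left(v \right)} = \frac{-4 - v}{2} = -2 - \frac{v}{2}$)
$X{\left(f,Y \right)} = - \frac{31}{4} + \frac{Y}{4}$ ($X{\left(f,Y \right)} = - \frac{31 - Y}{4} = - \frac{31}{4} + \frac{Y}{4}$)
$\frac{1}{\sqrt{X{\left(-10 + 10,m{\left(-8,V{\left(3 \right)} \right)} \right)} + 2848}} = \frac{1}{\sqrt{\left(- \frac{31}{4} + \frac{1}{4} \cdot 3\right) + 2848}} = \frac{1}{\sqrt{\left(- \frac{31}{4} + \frac{3}{4}\right) + 2848}} = \frac{1}{\sqrt{-7 + 2848}} = \frac{1}{\sqrt{2841}} = \frac{\sqrt{2841}}{2841}$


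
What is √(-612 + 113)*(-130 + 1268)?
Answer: 1138*I*√499 ≈ 25421.0*I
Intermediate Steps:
√(-612 + 113)*(-130 + 1268) = √(-499)*1138 = (I*√499)*1138 = 1138*I*√499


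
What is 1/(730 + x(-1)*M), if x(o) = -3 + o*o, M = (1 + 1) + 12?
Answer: 1/702 ≈ 0.0014245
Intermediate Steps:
M = 14 (M = 2 + 12 = 14)
x(o) = -3 + o²
1/(730 + x(-1)*M) = 1/(730 + (-3 + (-1)²)*14) = 1/(730 + (-3 + 1)*14) = 1/(730 - 2*14) = 1/(730 - 28) = 1/702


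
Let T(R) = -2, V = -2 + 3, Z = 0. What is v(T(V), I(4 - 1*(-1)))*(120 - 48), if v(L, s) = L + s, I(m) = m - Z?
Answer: 216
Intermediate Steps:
V = 1
I(m) = m (I(m) = m - 1*0 = m + 0 = m)
v(T(V), I(4 - 1*(-1)))*(120 - 48) = (-2 + (4 - 1*(-1)))*(120 - 48) = (-2 + (4 + 1))*72 = (-2 + 5)*72 = 3*72 = 216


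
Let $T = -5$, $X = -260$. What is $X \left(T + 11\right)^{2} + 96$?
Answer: $-9264$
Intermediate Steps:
$X \left(T + 11\right)^{2} + 96 = - 260 \left(-5 + 11\right)^{2} + 96 = - 260 \cdot 6^{2} + 96 = \left(-260\right) 36 + 96 = -9360 + 96 = -9264$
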